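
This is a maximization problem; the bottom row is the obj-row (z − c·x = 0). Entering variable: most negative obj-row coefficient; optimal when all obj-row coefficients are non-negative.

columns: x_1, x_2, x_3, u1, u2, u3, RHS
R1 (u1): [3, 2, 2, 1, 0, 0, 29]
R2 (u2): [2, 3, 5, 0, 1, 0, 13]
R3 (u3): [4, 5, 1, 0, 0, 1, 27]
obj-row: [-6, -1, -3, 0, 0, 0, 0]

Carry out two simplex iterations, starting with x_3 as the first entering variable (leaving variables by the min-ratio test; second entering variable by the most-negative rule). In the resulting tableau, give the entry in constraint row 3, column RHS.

Ratio test on column x_3 — row 1: 29/2 = 29/2; row 2: 13/5 = 13/5; row 3: 27/1 = 27. Minimum is 13/5 at row 2 (u2 leaves); pivot element 5.
Divide row 2 by 5; eliminate column x_3 from the other rows.
Second iteration: most negative obj-row entry is -24/5 in column x_1, so x_1 enters.
Ratio test on column x_1 — row 1: (119/5)/(11/5) = 119/11; row 2: (13/5)/(2/5) = 13/2; row 3: (122/5)/(18/5) = 61/9. Minimum is 13/2 at row 2 (x_3 leaves); pivot element 2/5.
Divide row 2 by 2/5; eliminate column x_1 from the other rows.
After both pivots, the entry at constraint row 3, column RHS is 1.

1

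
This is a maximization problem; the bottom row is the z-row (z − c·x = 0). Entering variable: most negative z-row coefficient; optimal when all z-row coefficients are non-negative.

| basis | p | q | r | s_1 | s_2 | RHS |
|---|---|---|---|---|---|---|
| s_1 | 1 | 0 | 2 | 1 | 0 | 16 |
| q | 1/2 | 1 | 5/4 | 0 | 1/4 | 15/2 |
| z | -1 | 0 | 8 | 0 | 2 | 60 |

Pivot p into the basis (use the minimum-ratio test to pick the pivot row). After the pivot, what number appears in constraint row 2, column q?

2

Ratio test on column p — row 1: 16/1 = 16; row 2: (15/2)/(1/2) = 15. Minimum is 15 at row 2 (q leaves); pivot element 1/2.
Divide row 2 by 1/2; eliminate column p from the other rows.
In the new row 2, the q entry is the old entry divided by the pivot: 1/(1/2) = 2.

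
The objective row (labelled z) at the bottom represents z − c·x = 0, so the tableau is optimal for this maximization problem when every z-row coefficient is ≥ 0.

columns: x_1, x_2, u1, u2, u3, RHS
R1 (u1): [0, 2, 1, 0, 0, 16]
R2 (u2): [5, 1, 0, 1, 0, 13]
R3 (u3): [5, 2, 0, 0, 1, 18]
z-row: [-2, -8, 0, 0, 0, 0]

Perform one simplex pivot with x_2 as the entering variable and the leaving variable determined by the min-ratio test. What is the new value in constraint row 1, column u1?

Ratio test on column x_2 — row 1: 16/2 = 8; row 2: 13/1 = 13; row 3: 18/2 = 9. Minimum is 8 at row 1 (u1 leaves); pivot element 2.
Divide row 1 by 2; eliminate column x_2 from the other rows.
In the new row 1, the u1 entry is the old entry divided by the pivot: 1/2 = 1/2.

1/2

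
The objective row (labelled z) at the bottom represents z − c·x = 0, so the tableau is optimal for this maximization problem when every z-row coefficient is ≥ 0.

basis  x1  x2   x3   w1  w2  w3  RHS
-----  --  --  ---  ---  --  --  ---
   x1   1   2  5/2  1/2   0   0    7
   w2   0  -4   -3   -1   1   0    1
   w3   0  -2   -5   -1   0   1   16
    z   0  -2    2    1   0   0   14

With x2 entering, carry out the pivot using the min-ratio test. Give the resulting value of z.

Ratio test on column x2 — row 1: 7/2 = 7/2; row 2: entry -4 ≤ 0; row 3: entry -2 ≤ 0. Minimum is 7/2 at row 1 (x1 leaves); pivot element 2.
Pivot on row 1; the z-row RHS becomes 14 − (-2)·(7/2) = 21.

21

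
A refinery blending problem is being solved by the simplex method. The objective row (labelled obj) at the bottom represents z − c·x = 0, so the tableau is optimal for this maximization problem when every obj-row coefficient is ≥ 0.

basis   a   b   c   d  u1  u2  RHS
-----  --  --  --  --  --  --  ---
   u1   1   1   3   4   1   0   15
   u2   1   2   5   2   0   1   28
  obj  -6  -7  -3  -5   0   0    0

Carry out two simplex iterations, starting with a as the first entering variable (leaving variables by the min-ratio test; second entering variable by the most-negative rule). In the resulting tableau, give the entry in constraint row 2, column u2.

Ratio test on column a — row 1: 15/1 = 15; row 2: 28/1 = 28. Minimum is 15 at row 1 (u1 leaves); pivot element 1.
Divide row 1 by 1; eliminate column a from the other rows.
Second iteration: most negative obj-row entry is -1 in column b, so b enters.
Ratio test on column b — row 1: 15/1 = 15; row 2: 13/1 = 13. Minimum is 13 at row 2 (u2 leaves); pivot element 1.
Divide row 2 by 1; eliminate column b from the other rows.
After both pivots, the entry at constraint row 2, column u2 is 1.

1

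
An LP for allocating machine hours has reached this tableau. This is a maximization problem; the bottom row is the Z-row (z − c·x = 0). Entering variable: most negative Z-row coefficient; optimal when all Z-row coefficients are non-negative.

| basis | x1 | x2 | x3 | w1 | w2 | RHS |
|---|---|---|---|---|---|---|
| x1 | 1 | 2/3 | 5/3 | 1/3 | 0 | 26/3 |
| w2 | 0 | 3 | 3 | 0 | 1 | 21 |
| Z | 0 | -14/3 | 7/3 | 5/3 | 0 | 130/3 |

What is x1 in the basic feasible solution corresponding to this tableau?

26/3

x1 is basic (row 1); its value is the RHS of that row, 26/3.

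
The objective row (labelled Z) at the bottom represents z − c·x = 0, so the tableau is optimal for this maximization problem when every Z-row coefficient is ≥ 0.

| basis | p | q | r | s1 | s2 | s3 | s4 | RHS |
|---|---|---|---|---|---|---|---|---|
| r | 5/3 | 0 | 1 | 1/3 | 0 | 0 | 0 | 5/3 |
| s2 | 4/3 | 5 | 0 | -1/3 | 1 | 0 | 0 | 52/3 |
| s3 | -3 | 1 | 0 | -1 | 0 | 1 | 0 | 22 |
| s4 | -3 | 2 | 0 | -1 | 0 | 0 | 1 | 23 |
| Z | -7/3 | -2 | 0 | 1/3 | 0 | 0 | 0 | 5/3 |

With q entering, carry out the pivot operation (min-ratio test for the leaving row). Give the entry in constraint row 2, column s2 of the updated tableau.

Ratio test on column q — row 1: entry 0 ≤ 0; row 2: (52/3)/5 = 52/15; row 3: 22/1 = 22; row 4: 23/2 = 23/2. Minimum is 52/15 at row 2 (s2 leaves); pivot element 5.
Divide row 2 by 5; eliminate column q from the other rows.
In the new row 2, the s2 entry is the old entry divided by the pivot: 1/5 = 1/5.

1/5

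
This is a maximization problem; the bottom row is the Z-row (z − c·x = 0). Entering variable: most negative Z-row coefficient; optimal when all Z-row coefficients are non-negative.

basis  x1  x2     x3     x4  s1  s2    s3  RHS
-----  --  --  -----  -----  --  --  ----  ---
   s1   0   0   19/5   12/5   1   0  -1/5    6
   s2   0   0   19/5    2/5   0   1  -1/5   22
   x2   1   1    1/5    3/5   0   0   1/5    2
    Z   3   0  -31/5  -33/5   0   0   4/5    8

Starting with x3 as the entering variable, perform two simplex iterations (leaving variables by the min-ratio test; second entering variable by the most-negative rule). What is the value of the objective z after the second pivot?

49/2

Ratio test on column x3 — row 1: 6/(19/5) = 30/19; row 2: 22/(19/5) = 110/19; row 3: 2/(1/5) = 10. Minimum is 30/19 at row 1 (s1 leaves); pivot element 19/5.
Pivot on row 1; the Z-row RHS becomes 8 − (-31/5)·(30/19) = 338/19.
Next entering variable (most negative Z-row entry -51/19): x4.
Ratio test on column x4 — row 1: (30/19)/(12/19) = 5/2; row 2: entry -2 ≤ 0; row 3: (32/19)/(9/19) = 32/9. Minimum is 5/2 at row 1 (x3 leaves); pivot element 12/19.
After the second pivot the Z-row RHS is 338/19 − (-51/19)·(5/2) = 49/2.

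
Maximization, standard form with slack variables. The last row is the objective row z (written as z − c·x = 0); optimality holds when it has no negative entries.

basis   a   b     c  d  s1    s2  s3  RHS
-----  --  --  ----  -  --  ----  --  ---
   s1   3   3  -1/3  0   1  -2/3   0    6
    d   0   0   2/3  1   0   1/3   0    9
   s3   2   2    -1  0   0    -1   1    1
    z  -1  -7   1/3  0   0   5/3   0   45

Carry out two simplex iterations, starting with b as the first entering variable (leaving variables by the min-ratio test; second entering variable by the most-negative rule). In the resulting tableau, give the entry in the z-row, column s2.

Ratio test on column b — row 1: 6/3 = 2; row 2: entry 0 ≤ 0; row 3: 1/2 = 1/2. Minimum is 1/2 at row 3 (s3 leaves); pivot element 2.
Divide row 3 by 2; eliminate column b from the other rows.
Second iteration: most negative z-row entry is -19/6 in column c, so c enters.
Ratio test on column c — row 1: (9/2)/(7/6) = 27/7; row 2: 9/(2/3) = 27/2; row 3: entry -1/2 ≤ 0. Minimum is 27/7 at row 1 (s1 leaves); pivot element 7/6.
Divide row 1 by 7/6; eliminate column c from the other rows.
After both pivots, the entry at the z-row, column s2 is 3/7.

3/7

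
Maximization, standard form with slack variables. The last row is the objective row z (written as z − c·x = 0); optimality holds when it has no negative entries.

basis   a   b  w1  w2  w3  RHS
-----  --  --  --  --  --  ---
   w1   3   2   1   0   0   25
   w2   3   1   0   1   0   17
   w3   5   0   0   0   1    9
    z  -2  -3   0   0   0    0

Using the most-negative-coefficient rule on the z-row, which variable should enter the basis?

Negative z-row entries: a: -2, b: -3.
The most negative is -3 in column b, so b enters.

b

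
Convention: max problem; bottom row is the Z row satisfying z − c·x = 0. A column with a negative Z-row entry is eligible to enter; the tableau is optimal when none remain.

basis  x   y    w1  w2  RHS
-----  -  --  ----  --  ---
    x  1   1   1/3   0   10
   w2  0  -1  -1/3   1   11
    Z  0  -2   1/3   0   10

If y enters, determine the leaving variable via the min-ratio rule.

x

Column y entries and ratios — x: 10/1 = 10; w2: -1 ≤ 0, skip.
Smallest ratio is 10 in the row of x, so x leaves.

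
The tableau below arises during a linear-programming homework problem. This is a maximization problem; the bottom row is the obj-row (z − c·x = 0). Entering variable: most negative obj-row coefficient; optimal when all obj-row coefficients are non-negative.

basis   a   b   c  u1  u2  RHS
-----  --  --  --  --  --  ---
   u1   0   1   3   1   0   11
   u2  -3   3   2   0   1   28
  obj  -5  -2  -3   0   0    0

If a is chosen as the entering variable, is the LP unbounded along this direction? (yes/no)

Every constraint-row entry in column a is ≤ 0, so increasing a is unbounded.

yes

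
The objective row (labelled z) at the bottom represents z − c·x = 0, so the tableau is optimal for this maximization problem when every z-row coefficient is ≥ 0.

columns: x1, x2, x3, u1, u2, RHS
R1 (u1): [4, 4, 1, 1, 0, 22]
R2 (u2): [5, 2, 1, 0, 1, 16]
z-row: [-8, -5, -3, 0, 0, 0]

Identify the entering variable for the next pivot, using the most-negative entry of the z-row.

x1

Negative z-row entries: x1: -8, x2: -5, x3: -3.
The most negative is -8 in column x1, so x1 enters.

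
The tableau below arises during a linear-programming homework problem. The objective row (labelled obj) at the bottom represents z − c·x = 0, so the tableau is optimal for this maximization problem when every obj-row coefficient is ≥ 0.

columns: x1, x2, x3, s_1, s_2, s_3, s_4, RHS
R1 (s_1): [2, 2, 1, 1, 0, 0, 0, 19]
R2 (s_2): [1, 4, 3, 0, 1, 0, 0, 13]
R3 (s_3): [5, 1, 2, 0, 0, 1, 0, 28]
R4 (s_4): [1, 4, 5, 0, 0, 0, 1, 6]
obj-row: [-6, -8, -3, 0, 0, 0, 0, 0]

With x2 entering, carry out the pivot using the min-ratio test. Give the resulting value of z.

12

Ratio test on column x2 — row 1: 19/2 = 19/2; row 2: 13/4 = 13/4; row 3: 28/1 = 28; row 4: 6/4 = 3/2. Minimum is 3/2 at row 4 (s_4 leaves); pivot element 4.
Pivot on row 4; the obj-row RHS becomes 0 − (-8)·(3/2) = 12.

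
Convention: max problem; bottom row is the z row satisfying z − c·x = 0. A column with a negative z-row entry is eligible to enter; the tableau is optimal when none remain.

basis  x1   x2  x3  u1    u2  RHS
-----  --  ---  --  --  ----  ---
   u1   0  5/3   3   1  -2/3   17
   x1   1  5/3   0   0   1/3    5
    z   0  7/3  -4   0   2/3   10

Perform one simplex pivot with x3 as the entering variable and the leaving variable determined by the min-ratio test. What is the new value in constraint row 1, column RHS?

Ratio test on column x3 — row 1: 17/3 = 17/3; row 2: entry 0 ≤ 0. Minimum is 17/3 at row 1 (u1 leaves); pivot element 3.
Divide row 1 by 3; eliminate column x3 from the other rows.
In the new row 1, the RHS entry is the old entry divided by the pivot: 17/3 = 17/3.

17/3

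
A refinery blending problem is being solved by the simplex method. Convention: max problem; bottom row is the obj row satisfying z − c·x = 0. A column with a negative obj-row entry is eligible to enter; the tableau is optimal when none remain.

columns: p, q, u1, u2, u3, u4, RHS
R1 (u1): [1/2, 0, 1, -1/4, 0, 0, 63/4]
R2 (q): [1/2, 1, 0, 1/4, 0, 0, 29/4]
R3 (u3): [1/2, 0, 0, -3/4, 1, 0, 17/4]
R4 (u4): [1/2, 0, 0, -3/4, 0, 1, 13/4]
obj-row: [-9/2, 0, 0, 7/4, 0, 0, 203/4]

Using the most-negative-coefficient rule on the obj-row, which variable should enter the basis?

Negative obj-row entries: p: -9/2.
The most negative is -9/2 in column p, so p enters.

p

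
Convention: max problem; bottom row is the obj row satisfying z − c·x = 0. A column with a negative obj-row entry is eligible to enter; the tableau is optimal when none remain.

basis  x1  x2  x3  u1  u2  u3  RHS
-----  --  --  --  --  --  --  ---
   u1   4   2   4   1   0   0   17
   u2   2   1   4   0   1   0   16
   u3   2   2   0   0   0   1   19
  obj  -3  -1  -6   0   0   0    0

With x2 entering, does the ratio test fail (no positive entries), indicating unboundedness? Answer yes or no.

no

Column x2 has positive entries in row(s) 1, 2, 3, so the ratio test bounds it — not unbounded.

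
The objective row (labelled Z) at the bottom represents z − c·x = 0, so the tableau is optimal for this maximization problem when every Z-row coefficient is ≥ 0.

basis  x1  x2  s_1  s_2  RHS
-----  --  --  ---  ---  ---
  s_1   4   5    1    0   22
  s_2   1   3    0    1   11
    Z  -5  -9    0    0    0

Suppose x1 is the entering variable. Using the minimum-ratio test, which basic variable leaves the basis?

Column x1 entries and ratios — s_1: 22/4 = 11/2; s_2: 11/1 = 11.
Smallest ratio is 11/2 in the row of s_1, so s_1 leaves.

s_1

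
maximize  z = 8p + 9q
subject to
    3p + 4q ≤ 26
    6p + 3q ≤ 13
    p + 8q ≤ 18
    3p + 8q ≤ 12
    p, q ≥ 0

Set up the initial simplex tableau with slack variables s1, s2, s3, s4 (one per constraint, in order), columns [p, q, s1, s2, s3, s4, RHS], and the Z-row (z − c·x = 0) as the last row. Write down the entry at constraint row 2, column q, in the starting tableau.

Constraint 2 has coefficient 3 on q.

3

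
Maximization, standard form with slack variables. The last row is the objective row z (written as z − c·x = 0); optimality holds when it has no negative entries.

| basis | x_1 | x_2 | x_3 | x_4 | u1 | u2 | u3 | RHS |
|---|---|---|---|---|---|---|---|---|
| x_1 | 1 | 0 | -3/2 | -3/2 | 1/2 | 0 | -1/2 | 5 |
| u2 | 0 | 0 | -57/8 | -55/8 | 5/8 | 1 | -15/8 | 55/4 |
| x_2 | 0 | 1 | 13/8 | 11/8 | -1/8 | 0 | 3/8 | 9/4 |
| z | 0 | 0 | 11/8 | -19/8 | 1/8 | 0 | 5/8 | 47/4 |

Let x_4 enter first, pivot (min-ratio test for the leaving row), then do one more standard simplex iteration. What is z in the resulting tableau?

35/2

Ratio test on column x_4 — row 1: entry -3/2 ≤ 0; row 2: entry -55/8 ≤ 0; row 3: (9/4)/(11/8) = 18/11. Minimum is 18/11 at row 3 (x_2 leaves); pivot element 11/8.
Pivot on row 3; the z-row RHS becomes 47/4 − (-19/8)·(18/11) = 172/11.
Next entering variable (most negative z-row entry -1/11): u1.
Ratio test on column u1 — row 1: (82/11)/(4/11) = 41/2; row 2: entry 0 ≤ 0; row 3: entry -1/11 ≤ 0. Minimum is 41/2 at row 1 (x_1 leaves); pivot element 4/11.
After the second pivot the z-row RHS is 172/11 − (-1/11)·(41/2) = 35/2.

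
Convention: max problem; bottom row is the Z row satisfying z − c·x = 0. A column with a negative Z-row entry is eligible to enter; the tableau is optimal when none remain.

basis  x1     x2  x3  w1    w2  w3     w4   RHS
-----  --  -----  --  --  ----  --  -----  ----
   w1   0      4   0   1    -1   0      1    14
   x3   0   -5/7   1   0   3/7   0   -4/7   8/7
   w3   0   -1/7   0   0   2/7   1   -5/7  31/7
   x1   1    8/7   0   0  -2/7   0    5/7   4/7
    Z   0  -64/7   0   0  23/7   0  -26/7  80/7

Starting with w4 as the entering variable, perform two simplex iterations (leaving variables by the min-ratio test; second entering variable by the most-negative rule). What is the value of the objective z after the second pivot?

Ratio test on column w4 — row 1: 14/1 = 14; row 2: entry -4/7 ≤ 0; row 3: entry -5/7 ≤ 0; row 4: (4/7)/(5/7) = 4/5. Minimum is 4/5 at row 4 (x1 leaves); pivot element 5/7.
Pivot on row 4; the Z-row RHS becomes 80/7 − (-26/7)·(4/5) = 72/5.
Next entering variable (most negative Z-row entry -16/5): x2.
Ratio test on column x2 — row 1: (66/5)/(12/5) = 11/2; row 2: (8/5)/(1/5) = 8; row 3: 5/1 = 5; row 4: (4/5)/(8/5) = 1/2. Minimum is 1/2 at row 4 (w4 leaves); pivot element 8/5.
After the second pivot the Z-row RHS is 72/5 − (-16/5)·(1/2) = 16.

16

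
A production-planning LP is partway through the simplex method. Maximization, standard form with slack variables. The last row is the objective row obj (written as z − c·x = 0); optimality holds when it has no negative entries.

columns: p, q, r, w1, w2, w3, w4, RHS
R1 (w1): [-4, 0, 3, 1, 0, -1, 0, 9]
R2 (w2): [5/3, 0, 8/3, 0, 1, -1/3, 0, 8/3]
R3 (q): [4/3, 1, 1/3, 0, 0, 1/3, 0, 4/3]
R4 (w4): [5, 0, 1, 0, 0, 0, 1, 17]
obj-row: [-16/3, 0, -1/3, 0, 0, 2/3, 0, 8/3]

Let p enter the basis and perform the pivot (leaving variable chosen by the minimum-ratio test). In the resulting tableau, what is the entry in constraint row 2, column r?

Ratio test on column p — row 1: entry -4 ≤ 0; row 2: (8/3)/(5/3) = 8/5; row 3: (4/3)/(4/3) = 1; row 4: 17/5 = 17/5. Minimum is 1 at row 3 (q leaves); pivot element 4/3.
Divide row 3 by 4/3; eliminate column p from the other rows.
Row 2 update in column r: 8/3 − (5/3)·(1/4) = 9/4.

9/4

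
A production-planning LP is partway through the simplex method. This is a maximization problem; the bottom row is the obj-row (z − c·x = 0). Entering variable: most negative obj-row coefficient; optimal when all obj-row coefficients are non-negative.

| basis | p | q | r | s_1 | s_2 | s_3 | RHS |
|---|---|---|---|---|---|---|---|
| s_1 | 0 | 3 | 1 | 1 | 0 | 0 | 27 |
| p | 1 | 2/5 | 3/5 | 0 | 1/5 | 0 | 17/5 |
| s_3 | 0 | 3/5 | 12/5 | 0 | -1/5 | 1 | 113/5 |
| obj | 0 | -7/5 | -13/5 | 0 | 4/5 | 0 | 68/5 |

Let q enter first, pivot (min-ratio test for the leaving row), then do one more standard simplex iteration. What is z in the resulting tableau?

Ratio test on column q — row 1: 27/3 = 9; row 2: (17/5)/(2/5) = 17/2; row 3: (113/5)/(3/5) = 113/3. Minimum is 17/2 at row 2 (p leaves); pivot element 2/5.
Pivot on row 2; the obj-row RHS becomes 68/5 − (-7/5)·(17/2) = 51/2.
Next entering variable (most negative obj-row entry -1/2): r.
Ratio test on column r — row 1: entry -7/2 ≤ 0; row 2: (17/2)/(3/2) = 17/3; row 3: (35/2)/(3/2) = 35/3. Minimum is 17/3 at row 2 (q leaves); pivot element 3/2.
After the second pivot the obj-row RHS is 51/2 − (-1/2)·(17/3) = 85/3.

85/3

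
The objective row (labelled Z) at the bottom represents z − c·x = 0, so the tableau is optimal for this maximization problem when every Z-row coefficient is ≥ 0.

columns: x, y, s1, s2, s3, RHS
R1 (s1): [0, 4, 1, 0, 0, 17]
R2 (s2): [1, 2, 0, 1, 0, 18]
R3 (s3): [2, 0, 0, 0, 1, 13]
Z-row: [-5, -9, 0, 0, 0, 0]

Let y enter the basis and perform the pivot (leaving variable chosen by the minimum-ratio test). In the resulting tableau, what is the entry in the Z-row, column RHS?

153/4

Ratio test on column y — row 1: 17/4 = 17/4; row 2: 18/2 = 9; row 3: entry 0 ≤ 0. Minimum is 17/4 at row 1 (s1 leaves); pivot element 4.
Divide row 1 by 4; eliminate column y from the other rows.
Z-row update in column RHS: 0 − (-9)·(17/4) = 153/4.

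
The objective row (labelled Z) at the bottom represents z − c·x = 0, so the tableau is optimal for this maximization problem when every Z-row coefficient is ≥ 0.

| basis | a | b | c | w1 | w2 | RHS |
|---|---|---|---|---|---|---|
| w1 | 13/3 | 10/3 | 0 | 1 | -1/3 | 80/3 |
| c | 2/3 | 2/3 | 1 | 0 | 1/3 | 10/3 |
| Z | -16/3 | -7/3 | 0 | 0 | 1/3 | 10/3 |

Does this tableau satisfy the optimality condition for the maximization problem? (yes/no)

The Z-row has a negative entry -16/3 in column a, so it is not optimal.

no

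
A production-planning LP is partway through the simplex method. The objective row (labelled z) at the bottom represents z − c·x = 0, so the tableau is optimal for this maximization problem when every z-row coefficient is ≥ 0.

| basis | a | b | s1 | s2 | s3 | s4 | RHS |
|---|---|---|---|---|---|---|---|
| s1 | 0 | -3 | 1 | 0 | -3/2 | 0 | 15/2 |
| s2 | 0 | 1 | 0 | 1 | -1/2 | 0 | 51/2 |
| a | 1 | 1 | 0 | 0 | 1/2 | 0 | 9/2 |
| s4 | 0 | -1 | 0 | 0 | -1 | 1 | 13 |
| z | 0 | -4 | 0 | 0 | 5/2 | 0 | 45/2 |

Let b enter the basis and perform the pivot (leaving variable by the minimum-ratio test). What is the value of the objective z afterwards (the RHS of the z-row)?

81/2

Ratio test on column b — row 1: entry -3 ≤ 0; row 2: (51/2)/1 = 51/2; row 3: (9/2)/1 = 9/2; row 4: entry -1 ≤ 0. Minimum is 9/2 at row 3 (a leaves); pivot element 1.
Pivot on row 3; the z-row RHS becomes 45/2 − (-4)·(9/2) = 81/2.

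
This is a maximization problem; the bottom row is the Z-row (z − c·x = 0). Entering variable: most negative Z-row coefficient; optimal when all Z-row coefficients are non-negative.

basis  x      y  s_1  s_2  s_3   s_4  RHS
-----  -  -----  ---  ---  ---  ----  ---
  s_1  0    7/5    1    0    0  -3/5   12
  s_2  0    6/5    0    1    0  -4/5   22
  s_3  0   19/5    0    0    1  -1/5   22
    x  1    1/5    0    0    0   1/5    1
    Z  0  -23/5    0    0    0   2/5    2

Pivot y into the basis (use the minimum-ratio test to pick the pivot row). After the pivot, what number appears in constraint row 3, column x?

Ratio test on column y — row 1: 12/(7/5) = 60/7; row 2: 22/(6/5) = 55/3; row 3: 22/(19/5) = 110/19; row 4: 1/(1/5) = 5. Minimum is 5 at row 4 (x leaves); pivot element 1/5.
Divide row 4 by 1/5; eliminate column y from the other rows.
Row 3 update in column x: 0 − (19/5)·5 = -19.

-19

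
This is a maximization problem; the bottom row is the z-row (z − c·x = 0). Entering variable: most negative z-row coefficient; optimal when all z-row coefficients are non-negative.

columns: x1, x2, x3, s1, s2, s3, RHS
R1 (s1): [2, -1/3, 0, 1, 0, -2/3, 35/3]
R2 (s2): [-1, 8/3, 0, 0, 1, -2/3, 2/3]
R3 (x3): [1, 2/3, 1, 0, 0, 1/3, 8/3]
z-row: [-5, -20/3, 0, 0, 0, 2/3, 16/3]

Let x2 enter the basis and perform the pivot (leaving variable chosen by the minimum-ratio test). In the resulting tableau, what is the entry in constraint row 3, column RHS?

5/2

Ratio test on column x2 — row 1: entry -1/3 ≤ 0; row 2: (2/3)/(8/3) = 1/4; row 3: (8/3)/(2/3) = 4. Minimum is 1/4 at row 2 (s2 leaves); pivot element 8/3.
Divide row 2 by 8/3; eliminate column x2 from the other rows.
Row 3 update in column RHS: 8/3 − (2/3)·(1/4) = 5/2.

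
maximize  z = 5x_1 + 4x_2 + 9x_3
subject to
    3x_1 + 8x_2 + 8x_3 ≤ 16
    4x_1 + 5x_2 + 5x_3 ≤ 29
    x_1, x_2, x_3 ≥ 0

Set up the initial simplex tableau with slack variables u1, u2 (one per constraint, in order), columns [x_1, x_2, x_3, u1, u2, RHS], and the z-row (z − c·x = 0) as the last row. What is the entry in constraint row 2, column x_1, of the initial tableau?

Constraint 2 has coefficient 4 on x_1.

4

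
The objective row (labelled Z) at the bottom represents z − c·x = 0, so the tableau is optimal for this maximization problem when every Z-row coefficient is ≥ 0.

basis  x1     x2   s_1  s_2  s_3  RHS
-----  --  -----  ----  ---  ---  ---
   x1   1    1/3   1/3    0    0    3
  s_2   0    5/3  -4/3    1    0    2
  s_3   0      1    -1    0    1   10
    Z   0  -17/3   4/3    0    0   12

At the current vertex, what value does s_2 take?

s_2 is basic (row 2); its value is the RHS of that row, 2.

2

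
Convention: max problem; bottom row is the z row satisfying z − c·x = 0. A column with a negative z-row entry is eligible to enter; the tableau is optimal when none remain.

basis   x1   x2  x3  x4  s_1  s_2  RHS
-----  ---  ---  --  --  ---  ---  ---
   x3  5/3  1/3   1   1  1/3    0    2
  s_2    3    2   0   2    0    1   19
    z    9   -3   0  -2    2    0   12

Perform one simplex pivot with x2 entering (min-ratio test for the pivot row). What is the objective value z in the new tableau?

30

Ratio test on column x2 — row 1: 2/(1/3) = 6; row 2: 19/2 = 19/2. Minimum is 6 at row 1 (x3 leaves); pivot element 1/3.
Pivot on row 1; the z-row RHS becomes 12 − (-3)·6 = 30.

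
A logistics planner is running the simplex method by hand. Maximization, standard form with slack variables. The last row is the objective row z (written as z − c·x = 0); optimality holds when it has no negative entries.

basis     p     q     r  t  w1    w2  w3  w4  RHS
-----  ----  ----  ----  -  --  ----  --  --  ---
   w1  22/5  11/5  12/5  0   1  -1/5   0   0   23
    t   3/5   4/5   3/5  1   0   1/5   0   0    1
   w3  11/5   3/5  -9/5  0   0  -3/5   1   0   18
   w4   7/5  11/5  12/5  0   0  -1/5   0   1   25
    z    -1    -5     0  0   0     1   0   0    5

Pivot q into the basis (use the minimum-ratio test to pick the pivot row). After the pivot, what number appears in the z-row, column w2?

9/4

Ratio test on column q — row 1: 23/(11/5) = 115/11; row 2: 1/(4/5) = 5/4; row 3: 18/(3/5) = 30; row 4: 25/(11/5) = 125/11. Minimum is 5/4 at row 2 (t leaves); pivot element 4/5.
Divide row 2 by 4/5; eliminate column q from the other rows.
z-row update in column w2: 1 − (-5)·(1/4) = 9/4.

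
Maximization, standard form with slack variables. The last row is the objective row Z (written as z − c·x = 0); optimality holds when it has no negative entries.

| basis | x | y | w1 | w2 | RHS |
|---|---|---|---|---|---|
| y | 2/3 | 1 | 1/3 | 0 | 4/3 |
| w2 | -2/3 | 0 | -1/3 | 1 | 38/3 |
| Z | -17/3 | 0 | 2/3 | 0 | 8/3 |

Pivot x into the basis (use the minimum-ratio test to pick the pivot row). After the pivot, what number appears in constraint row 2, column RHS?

14

Ratio test on column x — row 1: (4/3)/(2/3) = 2; row 2: entry -2/3 ≤ 0. Minimum is 2 at row 1 (y leaves); pivot element 2/3.
Divide row 1 by 2/3; eliminate column x from the other rows.
Row 2 update in column RHS: 38/3 − (-2/3)·2 = 14.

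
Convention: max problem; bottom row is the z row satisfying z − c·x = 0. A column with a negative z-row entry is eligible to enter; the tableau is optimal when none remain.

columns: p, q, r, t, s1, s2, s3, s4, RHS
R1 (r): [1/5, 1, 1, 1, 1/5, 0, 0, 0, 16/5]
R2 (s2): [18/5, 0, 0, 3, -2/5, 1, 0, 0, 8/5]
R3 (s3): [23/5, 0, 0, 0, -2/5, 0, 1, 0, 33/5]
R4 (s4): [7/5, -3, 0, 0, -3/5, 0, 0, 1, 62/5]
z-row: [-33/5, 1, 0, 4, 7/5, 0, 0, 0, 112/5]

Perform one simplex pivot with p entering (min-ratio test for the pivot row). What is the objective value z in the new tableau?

76/3

Ratio test on column p — row 1: (16/5)/(1/5) = 16; row 2: (8/5)/(18/5) = 4/9; row 3: (33/5)/(23/5) = 33/23; row 4: (62/5)/(7/5) = 62/7. Minimum is 4/9 at row 2 (s2 leaves); pivot element 18/5.
Pivot on row 2; the z-row RHS becomes 112/5 − (-33/5)·(4/9) = 76/3.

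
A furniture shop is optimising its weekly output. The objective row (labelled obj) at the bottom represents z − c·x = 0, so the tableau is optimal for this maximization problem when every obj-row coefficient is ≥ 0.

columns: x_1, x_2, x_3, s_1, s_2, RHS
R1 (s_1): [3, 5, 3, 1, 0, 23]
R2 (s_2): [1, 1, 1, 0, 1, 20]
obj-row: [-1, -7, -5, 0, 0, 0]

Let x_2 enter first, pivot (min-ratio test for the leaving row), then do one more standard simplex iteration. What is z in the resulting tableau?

Ratio test on column x_2 — row 1: 23/5 = 23/5; row 2: 20/1 = 20. Minimum is 23/5 at row 1 (s_1 leaves); pivot element 5.
Pivot on row 1; the obj-row RHS becomes 0 − (-7)·(23/5) = 161/5.
Next entering variable (most negative obj-row entry -4/5): x_3.
Ratio test on column x_3 — row 1: (23/5)/(3/5) = 23/3; row 2: (77/5)/(2/5) = 77/2. Minimum is 23/3 at row 1 (x_2 leaves); pivot element 3/5.
After the second pivot the obj-row RHS is 161/5 − (-4/5)·(23/3) = 115/3.

115/3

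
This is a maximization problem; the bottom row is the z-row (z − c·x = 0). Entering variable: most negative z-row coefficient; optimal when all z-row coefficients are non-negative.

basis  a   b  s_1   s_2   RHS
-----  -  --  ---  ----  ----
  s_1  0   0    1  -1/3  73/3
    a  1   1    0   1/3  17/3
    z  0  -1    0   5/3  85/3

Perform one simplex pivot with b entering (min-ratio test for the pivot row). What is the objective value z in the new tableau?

34

Ratio test on column b — row 1: entry 0 ≤ 0; row 2: (17/3)/1 = 17/3. Minimum is 17/3 at row 2 (a leaves); pivot element 1.
Pivot on row 2; the z-row RHS becomes 85/3 − (-1)·(17/3) = 34.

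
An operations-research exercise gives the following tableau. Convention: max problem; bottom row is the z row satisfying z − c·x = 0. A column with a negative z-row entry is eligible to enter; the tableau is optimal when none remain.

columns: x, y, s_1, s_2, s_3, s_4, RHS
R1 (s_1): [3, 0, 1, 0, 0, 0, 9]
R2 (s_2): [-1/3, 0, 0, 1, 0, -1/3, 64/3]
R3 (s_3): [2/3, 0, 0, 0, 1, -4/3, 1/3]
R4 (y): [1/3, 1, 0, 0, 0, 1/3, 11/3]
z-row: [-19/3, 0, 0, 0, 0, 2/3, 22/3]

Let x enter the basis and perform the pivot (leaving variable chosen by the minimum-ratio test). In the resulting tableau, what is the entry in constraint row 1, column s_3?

-9/2

Ratio test on column x — row 1: 9/3 = 3; row 2: entry -1/3 ≤ 0; row 3: (1/3)/(2/3) = 1/2; row 4: (11/3)/(1/3) = 11. Minimum is 1/2 at row 3 (s_3 leaves); pivot element 2/3.
Divide row 3 by 2/3; eliminate column x from the other rows.
Row 1 update in column s_3: 0 − 3·(3/2) = -9/2.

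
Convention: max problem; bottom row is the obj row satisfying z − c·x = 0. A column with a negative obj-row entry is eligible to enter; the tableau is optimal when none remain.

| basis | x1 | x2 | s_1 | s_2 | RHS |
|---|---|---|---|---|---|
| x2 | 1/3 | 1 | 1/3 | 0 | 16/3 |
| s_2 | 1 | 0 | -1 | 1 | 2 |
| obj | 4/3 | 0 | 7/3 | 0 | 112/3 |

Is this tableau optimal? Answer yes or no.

Every obj-row coefficient is ≥ 0, so the tableau is optimal.

yes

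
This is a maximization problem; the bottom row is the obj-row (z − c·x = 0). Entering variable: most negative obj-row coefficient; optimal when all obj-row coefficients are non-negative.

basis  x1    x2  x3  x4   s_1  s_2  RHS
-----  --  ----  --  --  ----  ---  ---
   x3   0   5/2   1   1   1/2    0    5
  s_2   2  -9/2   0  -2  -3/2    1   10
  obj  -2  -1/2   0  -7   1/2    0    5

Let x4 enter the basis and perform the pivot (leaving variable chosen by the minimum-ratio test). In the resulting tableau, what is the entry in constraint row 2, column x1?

Ratio test on column x4 — row 1: 5/1 = 5; row 2: entry -2 ≤ 0. Minimum is 5 at row 1 (x3 leaves); pivot element 1.
Divide row 1 by 1; eliminate column x4 from the other rows.
Row 2 update in column x1: 2 − (-2)·0 = 2.

2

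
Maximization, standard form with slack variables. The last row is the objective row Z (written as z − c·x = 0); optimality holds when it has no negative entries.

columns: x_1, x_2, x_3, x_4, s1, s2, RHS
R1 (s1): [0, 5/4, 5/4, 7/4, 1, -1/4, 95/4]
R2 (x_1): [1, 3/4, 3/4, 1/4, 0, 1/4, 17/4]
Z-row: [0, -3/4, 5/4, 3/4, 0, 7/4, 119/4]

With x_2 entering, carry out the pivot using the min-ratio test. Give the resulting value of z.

34

Ratio test on column x_2 — row 1: (95/4)/(5/4) = 19; row 2: (17/4)/(3/4) = 17/3. Minimum is 17/3 at row 2 (x_1 leaves); pivot element 3/4.
Pivot on row 2; the Z-row RHS becomes 119/4 − (-3/4)·(17/3) = 34.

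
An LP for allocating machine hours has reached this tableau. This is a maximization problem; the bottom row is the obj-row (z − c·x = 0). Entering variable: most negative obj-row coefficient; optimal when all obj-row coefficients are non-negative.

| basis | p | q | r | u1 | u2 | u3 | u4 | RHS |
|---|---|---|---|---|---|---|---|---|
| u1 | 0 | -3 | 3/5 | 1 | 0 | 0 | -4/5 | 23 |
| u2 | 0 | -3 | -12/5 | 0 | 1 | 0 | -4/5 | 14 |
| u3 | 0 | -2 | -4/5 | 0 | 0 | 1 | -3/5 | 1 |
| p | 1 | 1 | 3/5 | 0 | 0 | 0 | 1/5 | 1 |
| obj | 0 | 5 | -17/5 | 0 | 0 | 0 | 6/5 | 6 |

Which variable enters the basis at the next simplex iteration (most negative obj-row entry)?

r

Negative obj-row entries: r: -17/5.
The most negative is -17/5 in column r, so r enters.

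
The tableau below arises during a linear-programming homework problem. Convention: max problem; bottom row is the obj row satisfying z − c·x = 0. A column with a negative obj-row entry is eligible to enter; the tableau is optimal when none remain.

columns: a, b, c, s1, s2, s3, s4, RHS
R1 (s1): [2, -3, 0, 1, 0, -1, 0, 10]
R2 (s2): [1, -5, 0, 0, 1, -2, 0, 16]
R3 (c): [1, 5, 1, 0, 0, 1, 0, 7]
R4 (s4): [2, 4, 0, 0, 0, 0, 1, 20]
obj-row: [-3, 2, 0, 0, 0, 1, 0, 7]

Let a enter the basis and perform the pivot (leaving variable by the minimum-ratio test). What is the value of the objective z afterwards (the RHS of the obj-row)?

22

Ratio test on column a — row 1: 10/2 = 5; row 2: 16/1 = 16; row 3: 7/1 = 7; row 4: 20/2 = 10. Minimum is 5 at row 1 (s1 leaves); pivot element 2.
Pivot on row 1; the obj-row RHS becomes 7 − (-3)·5 = 22.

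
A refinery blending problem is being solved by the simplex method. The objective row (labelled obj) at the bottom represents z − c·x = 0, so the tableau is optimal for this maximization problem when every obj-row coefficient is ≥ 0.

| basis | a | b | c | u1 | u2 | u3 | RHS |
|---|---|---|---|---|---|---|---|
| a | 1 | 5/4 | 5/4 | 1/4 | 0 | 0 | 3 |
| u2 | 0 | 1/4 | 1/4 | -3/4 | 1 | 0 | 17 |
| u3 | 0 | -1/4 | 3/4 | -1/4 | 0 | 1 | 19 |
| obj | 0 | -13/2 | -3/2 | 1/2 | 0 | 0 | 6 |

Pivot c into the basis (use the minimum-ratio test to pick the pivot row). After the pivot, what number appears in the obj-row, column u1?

Ratio test on column c — row 1: 3/(5/4) = 12/5; row 2: 17/(1/4) = 68; row 3: 19/(3/4) = 76/3. Minimum is 12/5 at row 1 (a leaves); pivot element 5/4.
Divide row 1 by 5/4; eliminate column c from the other rows.
obj-row update in column u1: 1/2 − (-3/2)·(1/5) = 4/5.

4/5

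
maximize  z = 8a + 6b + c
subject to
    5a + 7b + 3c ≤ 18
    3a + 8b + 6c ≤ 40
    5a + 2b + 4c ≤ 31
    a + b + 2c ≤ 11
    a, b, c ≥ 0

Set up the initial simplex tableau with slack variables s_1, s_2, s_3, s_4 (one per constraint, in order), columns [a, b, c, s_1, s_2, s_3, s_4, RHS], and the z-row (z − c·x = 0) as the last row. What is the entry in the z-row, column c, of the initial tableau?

The z-row carries the negated objective coefficients: the c entry is -1.

-1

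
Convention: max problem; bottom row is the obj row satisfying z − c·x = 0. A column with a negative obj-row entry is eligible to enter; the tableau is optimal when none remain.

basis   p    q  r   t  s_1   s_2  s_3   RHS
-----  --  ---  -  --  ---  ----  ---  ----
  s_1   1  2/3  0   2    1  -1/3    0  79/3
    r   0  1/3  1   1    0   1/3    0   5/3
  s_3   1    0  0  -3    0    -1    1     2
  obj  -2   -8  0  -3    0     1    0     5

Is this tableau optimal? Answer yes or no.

The obj-row has a negative entry -8 in column q, so it is not optimal.

no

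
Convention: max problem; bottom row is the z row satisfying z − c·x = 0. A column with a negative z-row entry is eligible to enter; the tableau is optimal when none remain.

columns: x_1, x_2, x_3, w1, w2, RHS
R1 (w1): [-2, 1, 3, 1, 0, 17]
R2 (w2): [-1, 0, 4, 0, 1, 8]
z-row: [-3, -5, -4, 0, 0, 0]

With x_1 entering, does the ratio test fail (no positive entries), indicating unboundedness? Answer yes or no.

Every constraint-row entry in column x_1 is ≤ 0, so increasing x_1 is unbounded.

yes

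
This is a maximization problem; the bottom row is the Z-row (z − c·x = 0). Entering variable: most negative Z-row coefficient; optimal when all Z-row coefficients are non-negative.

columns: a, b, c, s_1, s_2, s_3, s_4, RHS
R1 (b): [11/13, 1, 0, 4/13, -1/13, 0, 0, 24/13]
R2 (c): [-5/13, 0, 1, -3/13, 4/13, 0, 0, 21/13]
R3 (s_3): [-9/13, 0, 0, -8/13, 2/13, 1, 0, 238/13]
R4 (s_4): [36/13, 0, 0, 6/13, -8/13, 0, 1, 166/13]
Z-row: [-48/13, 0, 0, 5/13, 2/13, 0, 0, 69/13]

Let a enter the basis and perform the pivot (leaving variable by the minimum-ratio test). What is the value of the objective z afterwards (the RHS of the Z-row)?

Ratio test on column a — row 1: (24/13)/(11/13) = 24/11; row 2: entry -5/13 ≤ 0; row 3: entry -9/13 ≤ 0; row 4: (166/13)/(36/13) = 83/18. Minimum is 24/11 at row 1 (b leaves); pivot element 11/13.
Pivot on row 1; the Z-row RHS becomes 69/13 − (-48/13)·(24/11) = 147/11.

147/11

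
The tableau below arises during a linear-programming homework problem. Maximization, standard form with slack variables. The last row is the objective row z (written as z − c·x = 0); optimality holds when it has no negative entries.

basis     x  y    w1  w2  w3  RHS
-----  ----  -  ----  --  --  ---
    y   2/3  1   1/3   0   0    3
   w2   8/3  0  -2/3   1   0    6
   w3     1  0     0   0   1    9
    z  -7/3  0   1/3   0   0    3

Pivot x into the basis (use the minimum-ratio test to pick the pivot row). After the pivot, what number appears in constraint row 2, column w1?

-1/4

Ratio test on column x — row 1: 3/(2/3) = 9/2; row 2: 6/(8/3) = 9/4; row 3: 9/1 = 9. Minimum is 9/4 at row 2 (w2 leaves); pivot element 8/3.
Divide row 2 by 8/3; eliminate column x from the other rows.
In the new row 2, the w1 entry is the old entry divided by the pivot: (-2/3)/(8/3) = -1/4.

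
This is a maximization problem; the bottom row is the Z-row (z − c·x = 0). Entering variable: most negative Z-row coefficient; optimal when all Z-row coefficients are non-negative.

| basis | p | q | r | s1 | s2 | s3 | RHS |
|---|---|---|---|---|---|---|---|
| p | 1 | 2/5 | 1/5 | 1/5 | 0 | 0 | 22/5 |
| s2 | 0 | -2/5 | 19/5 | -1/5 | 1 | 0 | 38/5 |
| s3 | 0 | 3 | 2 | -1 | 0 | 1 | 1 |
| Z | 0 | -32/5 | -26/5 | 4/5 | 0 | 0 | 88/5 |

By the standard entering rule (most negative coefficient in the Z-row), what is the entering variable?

Negative Z-row entries: q: -32/5, r: -26/5.
The most negative is -32/5 in column q, so q enters.

q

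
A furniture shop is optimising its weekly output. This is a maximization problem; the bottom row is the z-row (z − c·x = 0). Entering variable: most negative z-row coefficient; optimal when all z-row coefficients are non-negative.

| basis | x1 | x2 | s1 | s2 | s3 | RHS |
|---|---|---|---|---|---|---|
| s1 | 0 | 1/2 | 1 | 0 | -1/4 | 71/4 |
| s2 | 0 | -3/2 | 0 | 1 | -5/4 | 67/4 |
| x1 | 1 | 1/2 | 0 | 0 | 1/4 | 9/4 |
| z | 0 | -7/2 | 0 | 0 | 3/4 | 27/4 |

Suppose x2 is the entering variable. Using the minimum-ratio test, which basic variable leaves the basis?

x1

Column x2 entries and ratios — s1: (71/4)/(1/2) = 71/2; s2: -3/2 ≤ 0, skip; x1: (9/4)/(1/2) = 9/2.
Smallest ratio is 9/2 in the row of x1, so x1 leaves.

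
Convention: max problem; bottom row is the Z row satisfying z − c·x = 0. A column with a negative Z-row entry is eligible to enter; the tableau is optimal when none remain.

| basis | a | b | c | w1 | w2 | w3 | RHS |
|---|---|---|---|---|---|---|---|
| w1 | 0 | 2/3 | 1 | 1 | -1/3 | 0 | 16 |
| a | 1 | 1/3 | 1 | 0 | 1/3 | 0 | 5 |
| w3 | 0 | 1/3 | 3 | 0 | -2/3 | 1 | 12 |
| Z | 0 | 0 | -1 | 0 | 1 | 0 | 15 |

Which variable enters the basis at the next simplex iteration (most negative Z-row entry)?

Negative Z-row entries: c: -1.
The most negative is -1 in column c, so c enters.

c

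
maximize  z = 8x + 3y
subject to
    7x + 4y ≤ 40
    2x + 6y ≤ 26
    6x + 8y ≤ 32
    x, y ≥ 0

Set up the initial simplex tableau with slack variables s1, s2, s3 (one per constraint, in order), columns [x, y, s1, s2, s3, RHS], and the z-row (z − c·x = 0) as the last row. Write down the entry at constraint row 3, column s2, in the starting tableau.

Slack s2 belongs to constraint 2; its column is the unit vector e_2, so the entry in row 3 is 0.

0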